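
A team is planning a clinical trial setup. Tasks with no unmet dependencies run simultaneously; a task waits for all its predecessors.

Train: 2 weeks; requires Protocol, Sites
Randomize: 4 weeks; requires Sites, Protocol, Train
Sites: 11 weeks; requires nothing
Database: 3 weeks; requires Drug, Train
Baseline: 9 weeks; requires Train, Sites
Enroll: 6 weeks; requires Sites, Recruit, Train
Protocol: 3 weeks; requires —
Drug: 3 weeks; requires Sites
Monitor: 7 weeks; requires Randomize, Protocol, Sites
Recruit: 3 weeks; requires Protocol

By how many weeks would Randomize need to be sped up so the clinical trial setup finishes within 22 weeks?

2

Current finish: 24 weeks; target: 22.
Randomize is on every critical path, so each week cut from Randomize cuts the finish by one (this holds down to a finish of 22).
Need 24 − 22 = 2 weeks off Randomize → Randomize becomes 2 weeks, finish becomes 22.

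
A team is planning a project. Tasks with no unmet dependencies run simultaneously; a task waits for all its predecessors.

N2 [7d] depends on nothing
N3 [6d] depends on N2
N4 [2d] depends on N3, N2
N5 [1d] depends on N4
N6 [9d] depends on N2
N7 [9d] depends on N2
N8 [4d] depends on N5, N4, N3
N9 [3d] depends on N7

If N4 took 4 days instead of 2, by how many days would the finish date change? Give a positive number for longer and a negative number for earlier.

2

Actual critical path: N2→N3→N4→N5→N8 = 7+6+2+1+4 = 20 ⇒ 20 days.
N4 lies on that path, so at 4 days the path becomes 22 days.
The critical path is still N2→N3→N4→N5→N8; finish is now 22 days.
Change in finish: 22 − 20 = +2 days.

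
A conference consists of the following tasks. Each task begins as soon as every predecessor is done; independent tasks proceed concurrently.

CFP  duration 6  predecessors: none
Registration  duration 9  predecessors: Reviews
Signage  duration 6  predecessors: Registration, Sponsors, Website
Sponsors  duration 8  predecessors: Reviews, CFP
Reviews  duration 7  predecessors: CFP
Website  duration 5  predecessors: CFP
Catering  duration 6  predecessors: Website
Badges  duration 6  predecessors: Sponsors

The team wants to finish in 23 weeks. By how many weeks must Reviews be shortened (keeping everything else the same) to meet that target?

5

Current finish: 28 weeks; target: 23.
Reviews is on every critical path, so each week cut from Reviews cuts the finish by one (this holds down to a finish of 22).
Need 28 − 23 = 5 weeks off Reviews → Reviews becomes 2 weeks, finish becomes 23.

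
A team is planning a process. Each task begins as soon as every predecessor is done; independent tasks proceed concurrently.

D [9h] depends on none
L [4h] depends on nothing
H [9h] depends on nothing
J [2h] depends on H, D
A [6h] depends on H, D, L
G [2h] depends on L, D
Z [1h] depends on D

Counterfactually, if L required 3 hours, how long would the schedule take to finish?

15

The binding path is D→A = 9+6 = 15; finish at 15 hours.
L is off the critical path — its longest chain is 10 hours, giving 5 of slack.
No other chain overtakes it, so the finish is 15 hours.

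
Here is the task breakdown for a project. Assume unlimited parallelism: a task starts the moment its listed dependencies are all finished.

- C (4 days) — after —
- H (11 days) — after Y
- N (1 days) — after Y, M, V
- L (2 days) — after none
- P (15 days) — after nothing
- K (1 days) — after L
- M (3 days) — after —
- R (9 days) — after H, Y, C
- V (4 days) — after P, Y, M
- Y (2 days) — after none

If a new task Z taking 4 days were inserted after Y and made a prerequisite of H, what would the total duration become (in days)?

26

Originally the schedule takes 22 days.
With Z inserted, H now waits for max(Y, Z).
New critical path: Y→Z→H→R = 2+4+11+9 = 26 ⇒ 26 days.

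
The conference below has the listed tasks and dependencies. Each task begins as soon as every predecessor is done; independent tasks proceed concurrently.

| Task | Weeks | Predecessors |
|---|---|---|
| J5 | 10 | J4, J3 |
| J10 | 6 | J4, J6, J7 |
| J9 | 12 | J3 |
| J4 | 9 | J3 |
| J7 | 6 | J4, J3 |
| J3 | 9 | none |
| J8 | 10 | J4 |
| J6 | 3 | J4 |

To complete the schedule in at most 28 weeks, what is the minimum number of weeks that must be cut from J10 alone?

2

Current finish: 30 weeks; target: 28.
J10 is on every critical path, so each week cut from J10 cuts the finish by one (this holds down to a finish of 28).
Need 30 − 28 = 2 weeks off J10 → J10 becomes 4 weeks, finish becomes 28.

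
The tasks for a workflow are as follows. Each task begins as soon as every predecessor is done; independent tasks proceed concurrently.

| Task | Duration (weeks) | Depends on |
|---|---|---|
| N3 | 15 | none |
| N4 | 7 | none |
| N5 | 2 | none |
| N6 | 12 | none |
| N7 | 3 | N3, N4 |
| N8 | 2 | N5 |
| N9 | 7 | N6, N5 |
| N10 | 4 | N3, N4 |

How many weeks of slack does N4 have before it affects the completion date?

The longest chain is N3→N10 = 15+4 = 19; overall finish 19 weeks.
N4 finishes as early as 7 and must finish by 15.
Slack of N4 = 8 − 0 = 8 weeks.

8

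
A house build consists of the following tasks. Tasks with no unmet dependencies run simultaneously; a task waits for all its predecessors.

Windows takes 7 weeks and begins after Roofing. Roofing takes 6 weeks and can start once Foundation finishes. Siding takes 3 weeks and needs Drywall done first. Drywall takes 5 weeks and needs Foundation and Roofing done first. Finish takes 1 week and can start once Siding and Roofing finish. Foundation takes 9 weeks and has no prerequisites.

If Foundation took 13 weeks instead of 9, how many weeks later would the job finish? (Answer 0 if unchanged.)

4

Actual critical path: Foundation→Roofing→Drywall→Siding→Finish = 9+6+5+3+1 = 24 ⇒ 24 weeks.
Since Foundation is critical, the +4 change carries straight to that chain (now 28 weeks).
That remains the longest chain; total 28 weeks.
Change in finish: 28 − 24 = +4 weeks.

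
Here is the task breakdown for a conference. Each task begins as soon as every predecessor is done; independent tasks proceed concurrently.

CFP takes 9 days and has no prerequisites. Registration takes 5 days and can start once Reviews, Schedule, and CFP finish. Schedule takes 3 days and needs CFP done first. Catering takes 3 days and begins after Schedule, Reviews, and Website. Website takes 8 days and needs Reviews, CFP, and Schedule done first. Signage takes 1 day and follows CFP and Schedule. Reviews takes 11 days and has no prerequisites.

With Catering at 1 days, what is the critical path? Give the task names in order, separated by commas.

CFP, Schedule, Website, Catering

As given, the longest chain is CFP→Schedule→Website→Catering = 9+3+8+3 = 23, so the finish is 23 days.
Catering is on the critical path; changing it to 1 makes that path 21 days.
That remains the longest chain; total 21 days.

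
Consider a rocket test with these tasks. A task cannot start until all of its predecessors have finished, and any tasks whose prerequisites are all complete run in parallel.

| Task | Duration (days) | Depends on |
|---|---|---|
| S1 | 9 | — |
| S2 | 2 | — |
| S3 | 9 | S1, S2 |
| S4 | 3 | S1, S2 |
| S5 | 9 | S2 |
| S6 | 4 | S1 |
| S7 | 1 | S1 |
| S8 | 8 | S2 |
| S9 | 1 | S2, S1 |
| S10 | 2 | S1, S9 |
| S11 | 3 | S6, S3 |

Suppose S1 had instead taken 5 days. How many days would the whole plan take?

17

Baseline: S1→S3→S11 = 9+9+3 = 21 → 21 days.
Since S1 is critical, the -4 change carries straight to that chain (now 17 days).
The critical path is still S1→S3→S11; finish is now 17 days.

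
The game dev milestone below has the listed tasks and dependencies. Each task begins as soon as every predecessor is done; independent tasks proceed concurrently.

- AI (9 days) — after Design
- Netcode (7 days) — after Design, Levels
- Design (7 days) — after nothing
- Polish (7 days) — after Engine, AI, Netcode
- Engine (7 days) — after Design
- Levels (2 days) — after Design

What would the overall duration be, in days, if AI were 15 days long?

29

As given, the longest chain is Design→AI→Polish = 7+9+7 = 23, so the finish is 23 days.
AI is on the critical path; changing it to 15 makes that path 29 days.
That remains the longest chain; total 29 days.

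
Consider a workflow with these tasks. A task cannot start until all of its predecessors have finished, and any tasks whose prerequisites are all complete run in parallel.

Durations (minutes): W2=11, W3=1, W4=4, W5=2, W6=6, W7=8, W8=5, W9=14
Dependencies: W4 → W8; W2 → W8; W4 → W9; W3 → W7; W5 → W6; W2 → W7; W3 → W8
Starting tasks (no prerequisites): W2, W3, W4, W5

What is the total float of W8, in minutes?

Critical path: W2→W7 = 11+8 = 19, so the finish is 19 minutes.
Longest path through W8: 16 minutes (earliest finish 16, latest finish 19).
So W8 can slip 19 − 16 = 3 minutes.

3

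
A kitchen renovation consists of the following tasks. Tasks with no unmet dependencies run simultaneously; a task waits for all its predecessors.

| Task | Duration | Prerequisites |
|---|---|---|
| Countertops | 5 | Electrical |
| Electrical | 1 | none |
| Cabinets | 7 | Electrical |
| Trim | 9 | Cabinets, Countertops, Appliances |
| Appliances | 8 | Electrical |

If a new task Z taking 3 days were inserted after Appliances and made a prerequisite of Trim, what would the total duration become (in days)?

Originally the kitchen renovation takes 18 days.
With Z inserted, Trim now waits for max(Cabinets, Countertops, Appliances, Z).
New critical path: Electrical→Appliances→Z→Trim = 1+8+3+9 = 21 ⇒ 21 days.

21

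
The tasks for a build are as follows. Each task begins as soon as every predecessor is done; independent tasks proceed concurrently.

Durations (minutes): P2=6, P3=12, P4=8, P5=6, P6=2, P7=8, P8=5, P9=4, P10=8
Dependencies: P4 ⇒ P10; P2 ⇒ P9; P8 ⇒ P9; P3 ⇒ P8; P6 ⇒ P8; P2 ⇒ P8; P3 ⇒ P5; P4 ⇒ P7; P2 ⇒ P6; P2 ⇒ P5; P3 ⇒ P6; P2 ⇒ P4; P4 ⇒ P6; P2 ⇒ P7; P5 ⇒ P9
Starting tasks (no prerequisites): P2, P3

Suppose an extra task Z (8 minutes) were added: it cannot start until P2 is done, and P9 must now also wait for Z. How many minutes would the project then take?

Originally the project takes 25 minutes.
With Z inserted, P9 now waits for max(P8, P2, P5, Z).
New critical path: P2→P4→P6→P8→P9 = 6+8+2+5+4 = 25 ⇒ 25 minutes.

25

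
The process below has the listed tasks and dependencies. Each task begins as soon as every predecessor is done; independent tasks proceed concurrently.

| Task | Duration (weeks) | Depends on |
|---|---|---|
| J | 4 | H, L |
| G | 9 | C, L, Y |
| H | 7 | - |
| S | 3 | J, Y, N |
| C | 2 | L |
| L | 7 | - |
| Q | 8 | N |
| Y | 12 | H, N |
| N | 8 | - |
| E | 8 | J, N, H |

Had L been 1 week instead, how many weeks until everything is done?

29

As given, the longest chain is N→Y→G = 8+12+9 = 29, so the finish is 29 weeks.
The longest path through L is only 19 weeks, so L has float 10.
No other chain overtakes it, so the finish is 29 weeks.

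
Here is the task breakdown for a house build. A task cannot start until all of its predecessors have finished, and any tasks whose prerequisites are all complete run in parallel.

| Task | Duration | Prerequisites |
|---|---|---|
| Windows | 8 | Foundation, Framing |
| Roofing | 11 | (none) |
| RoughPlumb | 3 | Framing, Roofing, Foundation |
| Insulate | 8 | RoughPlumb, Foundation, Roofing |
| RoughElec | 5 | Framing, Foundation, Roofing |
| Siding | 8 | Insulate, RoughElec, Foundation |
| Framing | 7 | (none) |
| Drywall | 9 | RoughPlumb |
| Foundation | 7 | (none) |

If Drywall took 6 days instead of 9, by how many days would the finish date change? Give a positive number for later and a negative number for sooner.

0

The binding path is Roofing→RoughPlumb→Insulate→Siding = 11+3+8+8 = 30; finish at 30 days.
Drywall has 7 days of float (longest path through it is 23).
The critical path is still Roofing→RoughPlumb→Insulate→Siding; finish is now 30 days.
Change in finish: 30 − 30 = +0 days.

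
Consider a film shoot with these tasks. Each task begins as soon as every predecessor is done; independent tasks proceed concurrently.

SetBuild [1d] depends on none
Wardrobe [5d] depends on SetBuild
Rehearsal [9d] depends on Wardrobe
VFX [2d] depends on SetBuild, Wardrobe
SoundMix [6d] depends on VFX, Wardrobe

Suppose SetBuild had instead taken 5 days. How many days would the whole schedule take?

Critical path before the change: SetBuild→Wardrobe→Rehearsal = 1+5+9 = 15 giving 15 days.
Since SetBuild is critical, the +4 change carries straight to that chain (now 19 days).
The critical path is still SetBuild→Wardrobe→Rehearsal; finish is now 19 days.

19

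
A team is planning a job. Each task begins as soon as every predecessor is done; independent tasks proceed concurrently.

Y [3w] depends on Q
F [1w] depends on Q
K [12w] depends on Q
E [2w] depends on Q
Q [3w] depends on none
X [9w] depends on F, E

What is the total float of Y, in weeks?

Critical path: Q→K = 3+12 = 15, so the finish is 15 weeks.
Y finishes as early as 6 and must finish by 15.
Slack of Y = 12 − 3 = 9 weeks.

9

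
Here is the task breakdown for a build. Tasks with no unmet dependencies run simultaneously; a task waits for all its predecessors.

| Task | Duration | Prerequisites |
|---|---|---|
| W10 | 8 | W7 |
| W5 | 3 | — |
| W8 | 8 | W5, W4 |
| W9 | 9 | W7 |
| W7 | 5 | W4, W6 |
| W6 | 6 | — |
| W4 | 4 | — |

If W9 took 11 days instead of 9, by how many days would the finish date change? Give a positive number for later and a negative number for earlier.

Actual critical path: W6→W7→W9 = 6+5+9 = 20 ⇒ 20 days.
W9 lies on that path, so at 11 days the path becomes 22 days.
That remains the longest chain; total 22 days.
Change in finish: 22 − 20 = +2 days.

2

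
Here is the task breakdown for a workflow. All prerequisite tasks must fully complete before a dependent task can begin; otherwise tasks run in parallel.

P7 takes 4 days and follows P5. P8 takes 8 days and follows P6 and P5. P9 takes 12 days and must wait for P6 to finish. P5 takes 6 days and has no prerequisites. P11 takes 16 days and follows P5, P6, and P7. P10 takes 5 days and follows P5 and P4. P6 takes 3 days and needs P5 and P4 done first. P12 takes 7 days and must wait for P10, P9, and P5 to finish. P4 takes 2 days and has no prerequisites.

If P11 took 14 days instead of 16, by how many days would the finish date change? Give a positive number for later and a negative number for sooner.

Baseline: P5→P6→P9→P12 = 6+3+12+7 = 28 → 28 days.
P11 is off the critical path — its longest chain is 26 days, giving 2 of slack.
No other chain overtakes it, so the finish is 28 days.
Change in finish: 28 − 28 = +0 days.

0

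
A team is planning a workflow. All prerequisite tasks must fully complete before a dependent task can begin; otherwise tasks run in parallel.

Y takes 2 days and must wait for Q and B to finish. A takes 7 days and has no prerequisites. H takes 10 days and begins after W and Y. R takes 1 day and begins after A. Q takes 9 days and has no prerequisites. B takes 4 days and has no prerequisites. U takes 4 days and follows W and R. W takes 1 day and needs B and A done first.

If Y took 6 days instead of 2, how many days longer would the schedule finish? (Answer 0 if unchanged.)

Actual critical path: Q→Y→H = 9+2+10 = 21 ⇒ 21 days.
Y lies on that path, so at 6 days the path becomes 25 days.
That remains the longest chain; total 25 days.
Change in finish: 25 − 21 = +4 days.

4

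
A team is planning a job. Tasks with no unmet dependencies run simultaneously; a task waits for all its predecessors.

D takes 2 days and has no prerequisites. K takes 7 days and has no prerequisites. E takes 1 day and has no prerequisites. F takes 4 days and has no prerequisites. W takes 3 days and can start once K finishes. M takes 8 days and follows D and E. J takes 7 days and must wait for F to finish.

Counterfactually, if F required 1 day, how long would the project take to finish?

10

Critical path before the change: F→J = 4+7 = 11 giving 11 days.
F is on the critical path; changing it to 1 makes that path 8 days.
The binding chain switches to D→M = 2+8 = 10; finish 10 days.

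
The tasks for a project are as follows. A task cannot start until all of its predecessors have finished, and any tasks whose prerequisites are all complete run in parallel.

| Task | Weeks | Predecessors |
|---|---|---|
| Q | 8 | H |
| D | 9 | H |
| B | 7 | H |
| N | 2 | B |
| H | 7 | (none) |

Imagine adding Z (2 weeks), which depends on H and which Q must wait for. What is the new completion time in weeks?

17

Originally the project takes 16 weeks.
With Z inserted, Q now waits for max(H, Z).
New critical path: H→Z→Q = 7+2+8 = 17 ⇒ 17 weeks.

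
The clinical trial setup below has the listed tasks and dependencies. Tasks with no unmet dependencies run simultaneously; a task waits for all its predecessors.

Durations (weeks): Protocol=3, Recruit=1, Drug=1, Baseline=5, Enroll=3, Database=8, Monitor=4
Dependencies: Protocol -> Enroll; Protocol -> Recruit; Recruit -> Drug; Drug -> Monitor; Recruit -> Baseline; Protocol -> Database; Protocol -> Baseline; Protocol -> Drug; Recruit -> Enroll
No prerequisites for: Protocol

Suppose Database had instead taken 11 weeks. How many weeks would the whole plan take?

14

Baseline: Protocol→Database = 3+8 = 11 → 11 weeks.
Database is on the critical path; changing it to 11 makes that path 14 weeks.
That remains the longest chain; total 14 weeks.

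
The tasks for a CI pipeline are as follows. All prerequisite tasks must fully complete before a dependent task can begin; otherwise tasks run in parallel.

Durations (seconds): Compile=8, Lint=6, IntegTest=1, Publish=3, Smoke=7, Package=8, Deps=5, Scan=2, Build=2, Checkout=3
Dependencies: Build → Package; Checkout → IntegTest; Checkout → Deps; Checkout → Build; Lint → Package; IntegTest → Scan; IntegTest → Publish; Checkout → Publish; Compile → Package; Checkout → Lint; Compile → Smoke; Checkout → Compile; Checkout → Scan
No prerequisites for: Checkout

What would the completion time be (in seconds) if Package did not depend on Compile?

18

Original critical path: Checkout→Compile→Package = 3+8+8 = 19 ⇒ 19 seconds.
Without Compile→Package, Package's earliest start moves from 11 to 9.
The longest chain is now Checkout→Compile→Smoke = 3+8+7 = 18, so the schedule takes 18 seconds.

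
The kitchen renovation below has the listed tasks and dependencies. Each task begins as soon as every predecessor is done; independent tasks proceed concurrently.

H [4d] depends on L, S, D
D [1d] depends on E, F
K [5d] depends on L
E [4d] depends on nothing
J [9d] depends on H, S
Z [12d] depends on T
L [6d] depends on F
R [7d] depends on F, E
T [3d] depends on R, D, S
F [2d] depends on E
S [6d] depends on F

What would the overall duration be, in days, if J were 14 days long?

30

The binding path is E→F→R→T→Z = 4+2+7+3+12 = 28; finish at 28 days.
J has 3 days of float (longest path through it is 25).
New critical path: E→F→S→H→J = 4+2+6+4+14 = 30 ⇒ 30 days.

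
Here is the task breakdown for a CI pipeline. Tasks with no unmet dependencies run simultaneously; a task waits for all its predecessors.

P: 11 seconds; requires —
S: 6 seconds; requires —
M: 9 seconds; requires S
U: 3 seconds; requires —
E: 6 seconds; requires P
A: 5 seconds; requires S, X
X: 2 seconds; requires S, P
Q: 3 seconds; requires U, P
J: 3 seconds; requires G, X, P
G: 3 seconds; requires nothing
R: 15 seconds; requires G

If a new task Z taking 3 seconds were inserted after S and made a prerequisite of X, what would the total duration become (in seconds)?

18

Originally the CI pipeline takes 18 seconds.
With Z inserted, X now waits for max(S, P, Z).
New critical path: G→R = 3+15 = 18 ⇒ 18 seconds.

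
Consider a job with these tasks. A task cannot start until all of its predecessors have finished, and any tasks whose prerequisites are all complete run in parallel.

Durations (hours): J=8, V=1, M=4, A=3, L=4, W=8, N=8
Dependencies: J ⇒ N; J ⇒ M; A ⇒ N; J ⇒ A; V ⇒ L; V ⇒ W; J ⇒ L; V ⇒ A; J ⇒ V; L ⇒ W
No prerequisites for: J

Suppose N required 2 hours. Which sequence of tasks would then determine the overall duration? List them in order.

Critical path before the change: J→V→L→W = 8+1+4+8 = 21 giving 21 hours.
N has 1 hour of float (longest path through it is 20).
The critical path is still J→V→L→W; finish is now 21 hours.

J, V, L, W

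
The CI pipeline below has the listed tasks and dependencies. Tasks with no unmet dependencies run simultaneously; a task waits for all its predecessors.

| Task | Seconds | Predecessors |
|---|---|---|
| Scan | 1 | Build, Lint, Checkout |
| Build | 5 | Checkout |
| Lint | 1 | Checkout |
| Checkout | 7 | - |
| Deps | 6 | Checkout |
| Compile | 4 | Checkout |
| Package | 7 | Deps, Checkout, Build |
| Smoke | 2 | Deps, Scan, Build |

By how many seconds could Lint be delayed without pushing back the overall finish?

Checkout→Deps→Package = 7+6+7 = 20 sets the makespan at 20 seconds.
Lint finishes as early as 8 and must finish by 17.
So Lint can slip 17 − 8 = 9 seconds.

9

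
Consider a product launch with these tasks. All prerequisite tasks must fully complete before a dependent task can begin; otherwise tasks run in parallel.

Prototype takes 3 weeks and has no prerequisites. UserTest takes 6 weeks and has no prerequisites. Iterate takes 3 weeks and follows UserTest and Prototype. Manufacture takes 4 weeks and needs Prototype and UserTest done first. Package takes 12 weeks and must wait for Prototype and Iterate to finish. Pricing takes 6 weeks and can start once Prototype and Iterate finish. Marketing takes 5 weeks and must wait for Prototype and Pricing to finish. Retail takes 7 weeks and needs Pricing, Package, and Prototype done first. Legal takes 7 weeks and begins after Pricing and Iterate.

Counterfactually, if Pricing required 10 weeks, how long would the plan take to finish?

Actual critical path: UserTest→Iterate→Package→Retail = 6+3+12+7 = 28 ⇒ 28 weeks.
Pricing has 6 weeks of float (longest path through it is 22).
No other chain overtakes it, so the finish is 28 weeks.

28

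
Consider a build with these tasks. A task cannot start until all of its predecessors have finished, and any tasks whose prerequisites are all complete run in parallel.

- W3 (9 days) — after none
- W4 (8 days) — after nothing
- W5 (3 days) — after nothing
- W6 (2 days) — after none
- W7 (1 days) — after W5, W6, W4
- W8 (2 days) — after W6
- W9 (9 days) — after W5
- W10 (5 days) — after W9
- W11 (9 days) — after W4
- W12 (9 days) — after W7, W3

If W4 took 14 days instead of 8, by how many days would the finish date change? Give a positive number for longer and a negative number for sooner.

6

Baseline: W4→W7→W12 = 8+1+9 = 18 → 18 days.
Since W4 is critical, the +6 change carries straight to that chain (now 24 days).
That remains the longest chain; total 24 days.
Change in finish: 24 − 18 = +6 days.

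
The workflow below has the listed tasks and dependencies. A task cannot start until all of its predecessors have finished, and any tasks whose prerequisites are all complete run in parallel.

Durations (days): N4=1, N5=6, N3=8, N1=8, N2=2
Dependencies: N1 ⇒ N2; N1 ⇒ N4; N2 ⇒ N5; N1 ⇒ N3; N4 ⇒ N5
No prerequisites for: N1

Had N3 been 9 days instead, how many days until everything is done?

17

The binding path is N1→N3 = 8+8 = 16; finish at 16 days.
Since N3 is critical, the +1 change carries straight to that chain (now 17 days).
That remains the longest chain; total 17 days.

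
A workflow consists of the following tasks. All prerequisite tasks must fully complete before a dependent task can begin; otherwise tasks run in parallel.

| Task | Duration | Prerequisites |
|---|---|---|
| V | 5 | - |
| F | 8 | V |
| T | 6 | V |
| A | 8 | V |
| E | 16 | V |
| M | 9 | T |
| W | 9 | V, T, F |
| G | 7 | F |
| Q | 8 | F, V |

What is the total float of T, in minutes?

2

Critical path: V→F→W = 5+8+9 = 22, so the finish is 22 minutes.
The longest chain containing T totals 20 minutes.
So T can slip 13 − 11 = 2 minutes.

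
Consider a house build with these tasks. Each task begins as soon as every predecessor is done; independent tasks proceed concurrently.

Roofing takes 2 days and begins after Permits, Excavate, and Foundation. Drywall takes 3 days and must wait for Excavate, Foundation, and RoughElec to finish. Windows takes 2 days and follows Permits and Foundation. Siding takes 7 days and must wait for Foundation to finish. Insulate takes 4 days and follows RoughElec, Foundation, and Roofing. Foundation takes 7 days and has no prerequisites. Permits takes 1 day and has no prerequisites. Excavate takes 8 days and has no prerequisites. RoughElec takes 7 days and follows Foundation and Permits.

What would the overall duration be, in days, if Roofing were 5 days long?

Critical path before the change: Foundation→RoughElec→Insulate = 7+7+4 = 18 giving 18 days.
Roofing is off the critical path — its longest chain is 14 days, giving 4 of slack.
No other chain overtakes it, so the finish is 18 days.

18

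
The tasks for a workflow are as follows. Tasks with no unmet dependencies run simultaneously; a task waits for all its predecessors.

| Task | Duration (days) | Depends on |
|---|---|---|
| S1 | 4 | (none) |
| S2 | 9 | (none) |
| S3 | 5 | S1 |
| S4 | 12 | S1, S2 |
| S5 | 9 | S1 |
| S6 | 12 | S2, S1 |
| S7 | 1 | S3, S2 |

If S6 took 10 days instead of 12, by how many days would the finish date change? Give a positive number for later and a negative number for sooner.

Baseline: S2→S6 = 9+12 = 21 → 21 days.
S6 is on the critical path; changing it to 10 makes that path 19 days.
The binding chain switches to S2→S4 = 9+12 = 21; finish 21 days.
Change in finish: 21 − 21 = +0 days.

0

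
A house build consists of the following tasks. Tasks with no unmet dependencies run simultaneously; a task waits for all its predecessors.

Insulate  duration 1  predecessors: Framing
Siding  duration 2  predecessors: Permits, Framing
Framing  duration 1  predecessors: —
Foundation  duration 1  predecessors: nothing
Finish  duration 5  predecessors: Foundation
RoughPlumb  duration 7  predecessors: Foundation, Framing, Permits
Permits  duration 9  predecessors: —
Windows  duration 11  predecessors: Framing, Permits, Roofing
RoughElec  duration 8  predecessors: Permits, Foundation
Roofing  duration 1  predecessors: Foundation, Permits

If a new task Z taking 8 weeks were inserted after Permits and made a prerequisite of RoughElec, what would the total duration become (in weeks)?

25

Originally the plan takes 21 weeks.
With Z inserted, RoughElec now waits for max(Permits, Foundation, Z).
New critical path: Permits→Z→RoughElec = 9+8+8 = 25 ⇒ 25 weeks.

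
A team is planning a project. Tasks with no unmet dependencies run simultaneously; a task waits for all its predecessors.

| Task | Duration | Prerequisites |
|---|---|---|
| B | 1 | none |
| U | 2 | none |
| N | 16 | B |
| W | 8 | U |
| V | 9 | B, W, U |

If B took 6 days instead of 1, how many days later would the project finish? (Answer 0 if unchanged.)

As given, the longest chain is U→W→V = 2+8+9 = 19, so the finish is 19 days.
B is off the critical path — its longest chain is 17 days, giving 2 of slack.
New critical path: B→N = 6+16 = 22 ⇒ 22 days.
Change in finish: 22 − 19 = +3 days.

3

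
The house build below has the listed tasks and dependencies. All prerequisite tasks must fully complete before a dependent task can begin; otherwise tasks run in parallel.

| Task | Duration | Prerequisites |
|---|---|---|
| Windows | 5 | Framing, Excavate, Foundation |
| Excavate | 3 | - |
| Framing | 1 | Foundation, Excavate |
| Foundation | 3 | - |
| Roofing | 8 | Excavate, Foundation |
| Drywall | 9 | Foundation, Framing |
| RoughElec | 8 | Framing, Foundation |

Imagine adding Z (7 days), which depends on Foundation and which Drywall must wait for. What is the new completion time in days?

19

Originally the house build takes 13 days.
With Z inserted, Drywall now waits for max(Foundation, Framing, Z).
New critical path: Foundation→Z→Drywall = 3+7+9 = 19 ⇒ 19 days.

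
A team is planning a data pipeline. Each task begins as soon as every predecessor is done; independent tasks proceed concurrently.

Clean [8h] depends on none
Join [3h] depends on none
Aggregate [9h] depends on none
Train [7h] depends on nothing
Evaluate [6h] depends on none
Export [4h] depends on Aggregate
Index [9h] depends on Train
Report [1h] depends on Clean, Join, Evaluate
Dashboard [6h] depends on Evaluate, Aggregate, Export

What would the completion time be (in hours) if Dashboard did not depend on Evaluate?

With the dependency in place, Aggregate→Export→Dashboard = 9+4+6 = 19 sets the finish at 19 hours.
Dropping Evaluate→Dashboard doesn't change Dashboard's earliest start (13); another predecessor still binds.
The longest chain is now Aggregate→Export→Dashboard = 9+4+6 = 19, so the schedule takes 19 hours.

19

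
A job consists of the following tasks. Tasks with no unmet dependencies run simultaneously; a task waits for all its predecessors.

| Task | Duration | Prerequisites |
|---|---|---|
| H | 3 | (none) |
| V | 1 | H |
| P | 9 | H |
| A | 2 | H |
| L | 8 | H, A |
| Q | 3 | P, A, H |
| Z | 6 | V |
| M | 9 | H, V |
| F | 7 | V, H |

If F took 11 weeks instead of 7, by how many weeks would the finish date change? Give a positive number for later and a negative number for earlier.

The binding path is H→P→Q = 3+9+3 = 15; finish at 15 weeks.
F has 4 weeks of float (longest path through it is 11).
The binding chain switches to H→V→F = 3+1+11 = 15; finish 15 weeks.
Change in finish: 15 − 15 = +0 weeks.

0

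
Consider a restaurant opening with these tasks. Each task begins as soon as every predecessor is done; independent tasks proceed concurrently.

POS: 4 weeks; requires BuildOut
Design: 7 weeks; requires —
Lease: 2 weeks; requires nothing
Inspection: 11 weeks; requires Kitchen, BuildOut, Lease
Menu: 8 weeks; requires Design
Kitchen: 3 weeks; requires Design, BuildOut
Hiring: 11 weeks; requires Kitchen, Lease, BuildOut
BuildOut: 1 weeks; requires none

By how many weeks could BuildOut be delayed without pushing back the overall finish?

The longest chain is Design→Kitchen→Hiring = 7+3+11 = 21; overall finish 21 weeks.
Longest path through BuildOut: 15 weeks (earliest finish 1, latest finish 7).
Float = 21 − 15 = 6.

6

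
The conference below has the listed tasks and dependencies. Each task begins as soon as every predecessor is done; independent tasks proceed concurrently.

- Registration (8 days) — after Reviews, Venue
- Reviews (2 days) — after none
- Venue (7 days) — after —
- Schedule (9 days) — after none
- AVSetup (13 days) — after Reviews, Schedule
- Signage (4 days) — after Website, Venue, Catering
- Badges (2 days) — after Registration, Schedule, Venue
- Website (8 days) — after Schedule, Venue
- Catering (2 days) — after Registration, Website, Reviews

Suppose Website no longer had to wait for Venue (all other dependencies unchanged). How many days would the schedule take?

23

Before: longest chain Schedule→Website→Catering→Signage = 9+8+2+4 = 23, finish 23.
Dropping Venue→Website doesn't change Website's earliest start (9); another predecessor still binds.
New critical path: Schedule→Website→Catering→Signage = 9+8+2+4 = 23 ⇒ 23 days.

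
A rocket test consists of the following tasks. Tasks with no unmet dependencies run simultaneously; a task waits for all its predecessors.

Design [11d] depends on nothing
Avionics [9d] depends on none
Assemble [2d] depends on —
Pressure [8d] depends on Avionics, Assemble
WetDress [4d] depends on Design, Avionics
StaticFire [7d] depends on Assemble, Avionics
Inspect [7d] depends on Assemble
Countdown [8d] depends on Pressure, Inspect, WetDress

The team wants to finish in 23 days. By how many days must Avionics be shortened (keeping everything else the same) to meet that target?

Current finish: 25 days; target: 23.
Avionics is on every critical path, so each day cut from Avionics cuts the finish by one (this holds down to a finish of 23).
Need 25 − 23 = 2 days off Avionics → Avionics becomes 7 days, finish becomes 23.

2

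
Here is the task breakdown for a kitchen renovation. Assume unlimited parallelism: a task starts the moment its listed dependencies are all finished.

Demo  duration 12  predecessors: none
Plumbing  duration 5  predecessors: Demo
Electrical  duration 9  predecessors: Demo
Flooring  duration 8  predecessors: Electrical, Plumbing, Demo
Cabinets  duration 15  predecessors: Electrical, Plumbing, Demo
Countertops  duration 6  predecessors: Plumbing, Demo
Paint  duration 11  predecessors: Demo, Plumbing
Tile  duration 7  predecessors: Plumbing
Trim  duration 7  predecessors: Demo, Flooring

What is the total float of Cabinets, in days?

0

Demo→Electrical→Flooring→Trim = 12+9+8+7 = 36 sets the makespan at 36 days.
The longest chain containing Cabinets totals 36 days.
So Cabinets can slip 36 − 36 = 0 days.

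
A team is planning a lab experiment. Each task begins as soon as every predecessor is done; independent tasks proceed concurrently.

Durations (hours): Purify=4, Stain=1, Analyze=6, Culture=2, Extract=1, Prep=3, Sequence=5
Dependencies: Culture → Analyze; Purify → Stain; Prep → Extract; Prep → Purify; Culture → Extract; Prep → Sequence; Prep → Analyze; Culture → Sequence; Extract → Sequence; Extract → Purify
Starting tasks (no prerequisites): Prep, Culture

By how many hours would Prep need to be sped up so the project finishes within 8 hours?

1

Current finish: 9 hours; target: 8.
Prep is on every critical path, so each hour cut from Prep cuts the finish by one (this holds down to a finish of 8).
Need 9 − 8 = 1 hour off Prep → Prep becomes 2 hours, finish becomes 8.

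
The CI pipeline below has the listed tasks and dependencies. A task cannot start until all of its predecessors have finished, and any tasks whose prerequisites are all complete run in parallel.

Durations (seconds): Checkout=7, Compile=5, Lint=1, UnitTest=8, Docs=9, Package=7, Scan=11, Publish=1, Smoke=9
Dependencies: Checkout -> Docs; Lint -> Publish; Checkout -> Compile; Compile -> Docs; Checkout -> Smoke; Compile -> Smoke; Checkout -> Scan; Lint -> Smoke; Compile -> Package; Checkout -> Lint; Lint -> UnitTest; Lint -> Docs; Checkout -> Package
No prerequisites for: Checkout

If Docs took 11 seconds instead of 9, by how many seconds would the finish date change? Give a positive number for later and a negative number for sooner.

Actual critical path: Checkout→Compile→Docs = 7+5+9 = 21 ⇒ 21 seconds.
Docs is on the critical path; changing it to 11 makes that path 23 seconds.
No other chain overtakes it, so the finish is 23 seconds.
Change in finish: 23 − 21 = +2 seconds.

2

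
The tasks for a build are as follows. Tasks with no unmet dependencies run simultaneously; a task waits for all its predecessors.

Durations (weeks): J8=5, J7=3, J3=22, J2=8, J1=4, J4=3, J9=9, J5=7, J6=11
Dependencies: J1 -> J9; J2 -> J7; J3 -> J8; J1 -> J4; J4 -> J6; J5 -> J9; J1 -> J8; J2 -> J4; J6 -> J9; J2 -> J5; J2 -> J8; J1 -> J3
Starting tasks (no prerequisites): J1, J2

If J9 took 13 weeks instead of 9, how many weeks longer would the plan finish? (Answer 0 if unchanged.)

Baseline: J2→J4→J6→J9 = 8+3+11+9 = 31 → 31 weeks.
J9 lies on that path, so at 13 weeks the path becomes 35 weeks.
No other chain overtakes it, so the finish is 35 weeks.
Change in finish: 35 − 31 = +4 weeks.

4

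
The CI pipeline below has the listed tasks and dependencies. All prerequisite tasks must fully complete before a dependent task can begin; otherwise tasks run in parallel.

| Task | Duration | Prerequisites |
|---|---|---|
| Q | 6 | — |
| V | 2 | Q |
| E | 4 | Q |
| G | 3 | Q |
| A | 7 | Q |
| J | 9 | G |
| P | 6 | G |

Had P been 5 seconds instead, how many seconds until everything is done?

18

As given, the longest chain is Q→G→J = 6+3+9 = 18, so the finish is 18 seconds.
The longest path through P is only 15 seconds, so P has float 3.
No other chain overtakes it, so the finish is 18 seconds.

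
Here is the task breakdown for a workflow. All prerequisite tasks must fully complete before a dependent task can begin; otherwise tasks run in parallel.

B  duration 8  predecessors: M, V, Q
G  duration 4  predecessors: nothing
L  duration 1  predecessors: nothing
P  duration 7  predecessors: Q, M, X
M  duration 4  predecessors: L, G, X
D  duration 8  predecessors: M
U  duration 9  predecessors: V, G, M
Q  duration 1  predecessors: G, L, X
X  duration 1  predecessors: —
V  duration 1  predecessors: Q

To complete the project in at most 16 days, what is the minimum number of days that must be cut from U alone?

Current finish: 17 days; target: 16.
U is on every critical path, so each day cut from U cuts the finish by one (this holds down to a finish of 16).
Need 17 − 16 = 1 day off U → U becomes 8 days, finish becomes 16.

1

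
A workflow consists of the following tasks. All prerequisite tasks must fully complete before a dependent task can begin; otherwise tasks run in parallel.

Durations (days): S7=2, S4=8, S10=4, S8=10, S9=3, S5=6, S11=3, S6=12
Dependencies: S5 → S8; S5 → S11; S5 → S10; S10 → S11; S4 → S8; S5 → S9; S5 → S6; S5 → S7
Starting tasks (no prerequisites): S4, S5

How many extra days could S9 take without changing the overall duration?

9

Critical path: S4→S8 = 8+10 = 18, so the finish is 18 days.
S9 finishes as early as 9 and must finish by 18.
Float = 18 − 9 = 9.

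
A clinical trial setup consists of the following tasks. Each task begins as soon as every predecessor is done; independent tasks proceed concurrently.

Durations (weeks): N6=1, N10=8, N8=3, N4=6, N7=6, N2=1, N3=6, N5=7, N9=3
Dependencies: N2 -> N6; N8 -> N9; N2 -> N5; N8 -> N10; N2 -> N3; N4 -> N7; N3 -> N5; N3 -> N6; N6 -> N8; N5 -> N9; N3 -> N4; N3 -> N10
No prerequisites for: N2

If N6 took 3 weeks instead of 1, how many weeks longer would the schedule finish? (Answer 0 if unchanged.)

The binding path is N2→N3→N6→N8→N10 = 1+6+1+3+8 = 19; finish at 19 weeks.
Since N6 is critical, the +2 change carries straight to that chain (now 21 weeks).
The critical path is still N2→N3→N6→N8→N10; finish is now 21 weeks.
Change in finish: 21 − 19 = +2 weeks.

2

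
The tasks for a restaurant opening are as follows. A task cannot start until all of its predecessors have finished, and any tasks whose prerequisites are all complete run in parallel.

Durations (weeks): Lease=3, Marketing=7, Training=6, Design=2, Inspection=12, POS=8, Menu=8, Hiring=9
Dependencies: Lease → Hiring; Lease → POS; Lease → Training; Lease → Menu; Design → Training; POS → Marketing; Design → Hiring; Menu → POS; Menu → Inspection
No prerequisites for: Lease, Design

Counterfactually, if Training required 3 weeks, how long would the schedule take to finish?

Actual critical path: Lease→Menu→POS→Marketing = 3+8+8+7 = 26 ⇒ 26 weeks.
Training is off the critical path — its longest chain is 9 weeks, giving 17 of slack.
The critical path is still Lease→Menu→POS→Marketing; finish is now 26 weeks.

26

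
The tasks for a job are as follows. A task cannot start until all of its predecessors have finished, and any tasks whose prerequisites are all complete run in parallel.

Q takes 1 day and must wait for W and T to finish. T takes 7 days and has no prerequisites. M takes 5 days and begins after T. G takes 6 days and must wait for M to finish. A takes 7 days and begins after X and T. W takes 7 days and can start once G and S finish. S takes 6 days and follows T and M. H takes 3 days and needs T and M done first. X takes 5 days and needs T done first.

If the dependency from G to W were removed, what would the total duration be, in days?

26

Before: longest chain T→M→S→W→Q = 7+5+6+7+1 = 26, finish 26.
Dropping G→W doesn't change W's earliest start (18); another predecessor still binds.
New critical path: T→M→S→W→Q = 7+5+6+7+1 = 26 ⇒ 26 days.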